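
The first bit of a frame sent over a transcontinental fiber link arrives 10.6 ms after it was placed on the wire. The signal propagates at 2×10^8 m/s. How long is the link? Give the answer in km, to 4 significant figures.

2120 km

d = s × t_prop = 200000000 × 0.0106 = 2120 km.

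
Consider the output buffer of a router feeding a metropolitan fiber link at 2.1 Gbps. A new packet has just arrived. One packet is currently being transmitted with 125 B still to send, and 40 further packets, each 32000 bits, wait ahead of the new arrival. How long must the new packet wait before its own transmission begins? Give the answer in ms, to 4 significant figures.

0.6100 ms

Each queued packet: L/R = 32000/2100000000 = 0.0152381 ms.
40 queued → 0.609524 ms.
Plus remaining 1000 bits of current packet: 0.00047619 ms.
Queuing delay = 0.6100 ms.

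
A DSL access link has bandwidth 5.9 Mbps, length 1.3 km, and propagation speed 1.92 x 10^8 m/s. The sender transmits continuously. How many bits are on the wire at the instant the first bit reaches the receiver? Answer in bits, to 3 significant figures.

39.9 bits

Propagation delay = 1300 / 192000000 = 6.77083e-06 s.
BDP = R × t_prop = 5900000 × 6.77083e-06 = 39.9479 bits.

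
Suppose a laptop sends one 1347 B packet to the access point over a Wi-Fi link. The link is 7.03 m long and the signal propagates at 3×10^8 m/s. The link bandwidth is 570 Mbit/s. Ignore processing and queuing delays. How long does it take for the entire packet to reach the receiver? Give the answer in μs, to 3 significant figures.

18.9 μs

L = 1347 × 8 = 10776 bits.
Transmission delay = L/R = 10776 / 570000000 = 18.9053 μs.
Propagation delay = d/s = 7.03 m / 300000000 m/s = 0.0234333 μs.
Total = 18.9 μs.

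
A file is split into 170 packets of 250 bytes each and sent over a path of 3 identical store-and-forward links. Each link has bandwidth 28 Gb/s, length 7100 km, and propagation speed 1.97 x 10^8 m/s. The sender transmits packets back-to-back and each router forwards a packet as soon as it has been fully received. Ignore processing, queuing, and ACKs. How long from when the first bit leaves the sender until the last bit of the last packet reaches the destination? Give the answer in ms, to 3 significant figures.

Per-hop transmission t_tx = L/R = 2000/28000000000 = 7.14286e-05 ms.
Per-hop propagation t_prop = 7100000/197000000 = 36.0406 ms.
Pipeline fill: first packet needs 3·t_tx to clear all hops; remaining 169 packets each add one t_tx.
Total = (3+170-1)·t_tx + 3·t_prop = 172·7.14286e-05 + 3·36.0406 = 108 ms.

108 ms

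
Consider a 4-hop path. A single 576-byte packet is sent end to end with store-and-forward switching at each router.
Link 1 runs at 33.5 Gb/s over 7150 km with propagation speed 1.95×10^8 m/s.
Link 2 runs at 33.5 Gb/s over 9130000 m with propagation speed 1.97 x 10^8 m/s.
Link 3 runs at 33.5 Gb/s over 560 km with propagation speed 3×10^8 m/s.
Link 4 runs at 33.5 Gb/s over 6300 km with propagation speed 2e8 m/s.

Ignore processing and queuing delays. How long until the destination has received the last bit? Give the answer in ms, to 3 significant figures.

116 ms

L = 576 × 8 = 4608 bits.
Transmission delay per hop = L/R = 4608/33500000000 = 0.000137552 ms; 4 hops → 0.000550209 ms.
Propagation delays (d/s per hop): 36.6667, 46.3452, 1.86667, 31.5 ms; sum = 116.379 ms.
End-to-end = 116 ms.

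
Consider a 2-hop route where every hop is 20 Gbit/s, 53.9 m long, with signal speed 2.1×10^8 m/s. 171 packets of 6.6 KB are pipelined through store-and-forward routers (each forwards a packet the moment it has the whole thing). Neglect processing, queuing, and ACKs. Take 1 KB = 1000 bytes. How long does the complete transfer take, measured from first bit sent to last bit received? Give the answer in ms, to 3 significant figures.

Per-hop transmission t_tx = L/R = 52800/20000000000 = 0.00264 ms.
Per-hop propagation t_prop = 53.9/210000000 = 0.000256667 ms.
Pipeline fill: first packet needs 2·t_tx to clear all hops; remaining 170 packets each add one t_tx.
Total = (2+171-1)·t_tx + 2·t_prop = 172·0.00264 + 2·0.000256667 = 0.455 ms.

0.455 ms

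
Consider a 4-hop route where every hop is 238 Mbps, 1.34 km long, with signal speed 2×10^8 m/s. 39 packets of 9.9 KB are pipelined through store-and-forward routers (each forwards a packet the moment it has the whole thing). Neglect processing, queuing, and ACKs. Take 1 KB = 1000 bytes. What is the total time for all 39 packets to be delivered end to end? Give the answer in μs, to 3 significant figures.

Per-hop transmission t_tx = L/R = 79200/238000000 = 332.773 μs.
Per-hop propagation t_prop = 1340/200000000 = 6.7 μs.
Pipeline fill: first packet needs 4·t_tx to clear all hops; remaining 38 packets each add one t_tx.
Total = (4+39-1)·t_tx + 4·t_prop = 42·332.773 + 4·6.7 = 14000 μs.

14000 μs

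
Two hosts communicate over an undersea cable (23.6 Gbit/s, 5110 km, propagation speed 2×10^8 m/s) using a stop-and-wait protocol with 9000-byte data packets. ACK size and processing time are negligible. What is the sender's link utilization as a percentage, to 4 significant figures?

t_tx = L/R = 72000/23600000000 = 3.05085e-06 s.
t_prop = 5110000/200000000 = 0.02555 s; RTT = 0.0511 s.
Cycle = t_tx + RTT = 0.0511031 s.
Utilization = t_tx / cycle = 3.05085e-06/0.0511031 = 0.005970 %.

0.005970 %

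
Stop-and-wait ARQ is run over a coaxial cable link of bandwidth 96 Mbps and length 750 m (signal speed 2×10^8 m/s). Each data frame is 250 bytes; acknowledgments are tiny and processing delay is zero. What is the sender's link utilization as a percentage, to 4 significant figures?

73.53 %

t_tx = L/R = 2000/96000000 = 2.08333e-05 s.
t_prop = 750/200000000 = 3.75e-06 s; RTT = 7.5e-06 s.
Cycle = t_tx + RTT = 2.83333e-05 s.
Utilization = t_tx / cycle = 2.08333e-05/2.83333e-05 = 73.53 %.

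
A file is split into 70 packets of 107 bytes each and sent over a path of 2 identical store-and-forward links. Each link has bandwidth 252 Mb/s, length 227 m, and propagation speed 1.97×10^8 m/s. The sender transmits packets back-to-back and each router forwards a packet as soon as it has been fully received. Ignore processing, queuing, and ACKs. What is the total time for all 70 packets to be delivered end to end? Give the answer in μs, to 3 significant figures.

243 μs

Per-hop transmission t_tx = L/R = 856/252000000 = 3.39683 μs.
Per-hop propagation t_prop = 227/197000000 = 1.15228 μs.
Pipeline fill: first packet needs 2·t_tx to clear all hops; remaining 69 packets each add one t_tx.
Total = (2+70-1)·t_tx + 2·t_prop = 71·3.39683 + 2·1.15228 = 243 μs.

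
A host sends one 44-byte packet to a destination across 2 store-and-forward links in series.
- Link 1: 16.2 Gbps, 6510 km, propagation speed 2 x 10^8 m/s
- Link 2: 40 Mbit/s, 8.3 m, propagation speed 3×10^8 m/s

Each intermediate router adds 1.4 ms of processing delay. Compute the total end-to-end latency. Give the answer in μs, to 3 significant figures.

L = 44 × 8 = 352 bits.
Transmission delays (L/R per hop): 0.0217284, 8.8 μs; sum = 8.82173 μs.
Propagation delays (d/s per hop): 32550, 0.0276667 μs; sum = 32550 μs.
Processing at 1 router(s): 1 × 1.4 ms = 1400 μs.
End-to-end = 34000 μs.

34000 μs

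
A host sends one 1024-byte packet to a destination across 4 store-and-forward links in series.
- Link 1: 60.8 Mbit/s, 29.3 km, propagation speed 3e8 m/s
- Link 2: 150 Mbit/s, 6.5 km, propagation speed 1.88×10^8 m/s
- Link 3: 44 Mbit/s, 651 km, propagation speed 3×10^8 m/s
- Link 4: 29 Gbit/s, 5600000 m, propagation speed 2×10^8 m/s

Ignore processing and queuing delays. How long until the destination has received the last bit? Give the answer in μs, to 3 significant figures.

30700 μs

L = 1024 × 8 = 8192 bits.
Transmission delays (L/R per hop): 134.737, 54.6133, 186.182, 0.282483 μs; sum = 375.814 μs.
Propagation delays (d/s per hop): 97.6667, 34.5745, 2170, 28000 μs; sum = 30302.2 μs.
End-to-end = 30700 μs.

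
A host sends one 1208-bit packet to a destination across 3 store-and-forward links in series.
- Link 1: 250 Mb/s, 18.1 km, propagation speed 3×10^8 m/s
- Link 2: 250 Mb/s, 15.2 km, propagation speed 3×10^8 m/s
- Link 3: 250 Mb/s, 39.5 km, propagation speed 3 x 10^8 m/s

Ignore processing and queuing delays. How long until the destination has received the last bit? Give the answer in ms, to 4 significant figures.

0.2572 ms

Transmission delay per hop = L/R = 1208/250000000 = 0.004832 ms; 3 hops → 0.014496 ms.
Propagation delays (d/s per hop): 0.0603333, 0.0506667, 0.131667 ms; sum = 0.242667 ms.
End-to-end = 0.2572 ms.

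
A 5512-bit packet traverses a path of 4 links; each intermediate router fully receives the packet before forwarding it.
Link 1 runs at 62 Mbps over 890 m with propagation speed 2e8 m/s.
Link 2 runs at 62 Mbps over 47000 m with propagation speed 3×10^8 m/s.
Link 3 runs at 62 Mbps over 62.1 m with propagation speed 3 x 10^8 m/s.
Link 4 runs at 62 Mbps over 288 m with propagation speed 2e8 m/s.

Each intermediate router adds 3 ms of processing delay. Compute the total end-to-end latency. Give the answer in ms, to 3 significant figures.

Transmission delay per hop = L/R = 5512/62000000 = 0.0889032 ms; 4 hops → 0.355613 ms.
Propagation delays (d/s per hop): 0.00445, 0.156667, 0.000207, 0.00144 ms; sum = 0.162764 ms.
Processing at 3 router(s): 3 × 3 ms = 9 ms.
End-to-end = 9.52 ms.

9.52 ms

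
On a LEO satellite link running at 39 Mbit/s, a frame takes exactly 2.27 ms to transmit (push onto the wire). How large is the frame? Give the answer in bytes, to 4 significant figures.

L = R × t_tx = 39000000 b/s × 0.00227 s = 88530 bits.
In bytes: 88530 / 8 = 11070 bytes.

11070 bytes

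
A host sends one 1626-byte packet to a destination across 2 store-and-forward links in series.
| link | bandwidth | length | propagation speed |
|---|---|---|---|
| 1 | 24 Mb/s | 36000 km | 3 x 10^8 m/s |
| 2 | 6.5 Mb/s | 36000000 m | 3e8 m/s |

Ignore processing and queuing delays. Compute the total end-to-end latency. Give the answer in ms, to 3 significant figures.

243 ms

L = 1626 × 8 = 13008 bits.
Transmission delays (L/R per hop): 0.542, 2.00123 ms; sum = 2.54323 ms.
Propagation delays (d/s per hop): 120, 120 ms; sum = 240 ms.
End-to-end = 243 ms.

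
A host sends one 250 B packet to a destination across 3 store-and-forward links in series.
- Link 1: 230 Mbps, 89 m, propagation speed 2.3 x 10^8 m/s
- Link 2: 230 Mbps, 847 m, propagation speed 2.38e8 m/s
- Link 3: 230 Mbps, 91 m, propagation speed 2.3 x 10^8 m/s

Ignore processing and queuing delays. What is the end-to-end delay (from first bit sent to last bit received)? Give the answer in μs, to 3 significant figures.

L = 250 × 8 = 2000 bits.
Transmission delay per hop = L/R = 2000/230000000 = 8.69565 μs; 3 hops → 26.087 μs.
Propagation delays (d/s per hop): 0.386957, 3.55882, 0.395652 μs; sum = 4.34143 μs.
End-to-end = 30.4 μs.

30.4 μs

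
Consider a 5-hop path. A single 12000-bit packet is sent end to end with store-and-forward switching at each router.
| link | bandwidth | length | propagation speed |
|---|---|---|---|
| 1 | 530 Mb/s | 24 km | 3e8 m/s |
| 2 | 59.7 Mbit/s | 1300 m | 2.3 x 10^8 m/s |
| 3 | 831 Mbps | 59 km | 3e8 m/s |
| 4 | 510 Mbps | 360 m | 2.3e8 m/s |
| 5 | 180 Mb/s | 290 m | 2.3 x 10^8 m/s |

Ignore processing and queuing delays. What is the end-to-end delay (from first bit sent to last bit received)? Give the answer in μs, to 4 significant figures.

613.4 μs

Transmission delays (L/R per hop): 22.6415, 201.005, 14.4404, 23.5294, 66.6667 μs; sum = 328.283 μs.
Propagation delays (d/s per hop): 80, 5.65217, 196.667, 1.56522, 1.26087 μs; sum = 285.145 μs.
End-to-end = 613.4 μs.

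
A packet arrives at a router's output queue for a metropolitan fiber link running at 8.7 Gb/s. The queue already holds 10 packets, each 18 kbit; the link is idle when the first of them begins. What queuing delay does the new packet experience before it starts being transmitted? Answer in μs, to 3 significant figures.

20.7 μs

Each queued packet: L/R = 18000/8700000000 = 2.06897 μs.
10 queued → 20.6897 μs.
Queuing delay = 20.7 μs.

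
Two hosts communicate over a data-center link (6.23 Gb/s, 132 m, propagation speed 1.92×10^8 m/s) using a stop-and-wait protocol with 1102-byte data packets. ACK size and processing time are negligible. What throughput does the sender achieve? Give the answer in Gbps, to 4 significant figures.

t_tx = L/R = 8816/6230000000 = 1.41509e-06 s.
t_prop = 132/192000000 = 6.875e-07 s; RTT = 1.375e-06 s.
Cycle = t_tx + RTT = 2.79009e-06 s.
Throughput = L / cycle = 8816 / 2.79009e-06 = 3.160 Gbps.

3.160 Gbps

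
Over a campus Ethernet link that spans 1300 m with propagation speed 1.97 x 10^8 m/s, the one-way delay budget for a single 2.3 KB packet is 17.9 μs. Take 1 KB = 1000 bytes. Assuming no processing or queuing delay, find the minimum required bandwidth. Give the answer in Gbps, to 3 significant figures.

L = 18400 bits.
Propagation delay = 1300 / 197000000 = 6.59898 μs.
Transmission budget = 17.9 − 6.59898 = 11.301 μs.
R ≥ L / t_tx = 18400 bits / 1.1301e-05 s = 1.63 Gbps.

1.63 Gbps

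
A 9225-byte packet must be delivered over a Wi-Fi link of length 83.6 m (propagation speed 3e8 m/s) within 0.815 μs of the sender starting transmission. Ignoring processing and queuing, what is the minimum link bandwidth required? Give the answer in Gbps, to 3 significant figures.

138 Gbps

L = 73800 bits.
Propagation delay = 83.6 / 300000000 = 0.278667 μs.
Transmission budget = 0.815 − 0.278667 = 0.536333 μs.
R ≥ L / t_tx = 73800 bits / 5.36333e-07 s = 138 Gbps.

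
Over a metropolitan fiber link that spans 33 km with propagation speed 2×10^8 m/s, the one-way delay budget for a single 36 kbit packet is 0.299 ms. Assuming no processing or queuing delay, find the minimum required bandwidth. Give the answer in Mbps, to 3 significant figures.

269 Mbps

Propagation delay = 33000 / 200000000 = 0.165 ms.
Transmission budget = 0.299 − 0.165 = 0.134 ms.
R ≥ L / t_tx = 36000 bits / 0.000134 s = 269 Mbps.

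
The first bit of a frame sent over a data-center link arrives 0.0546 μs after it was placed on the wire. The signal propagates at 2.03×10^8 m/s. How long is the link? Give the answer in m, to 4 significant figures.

d = s × t_prop = 2.03e+08 × 5.46e-08 = 11.08 m.

11.08 m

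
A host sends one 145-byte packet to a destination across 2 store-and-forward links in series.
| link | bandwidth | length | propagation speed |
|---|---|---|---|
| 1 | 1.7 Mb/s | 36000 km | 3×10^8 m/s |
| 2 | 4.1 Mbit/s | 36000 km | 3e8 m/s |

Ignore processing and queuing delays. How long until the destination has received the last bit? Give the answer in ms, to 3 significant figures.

241 ms

L = 145 × 8 = 1160 bits.
Transmission delays (L/R per hop): 0.682353, 0.282927 ms; sum = 0.96528 ms.
Propagation delays (d/s per hop): 120, 120 ms; sum = 240 ms.
End-to-end = 241 ms.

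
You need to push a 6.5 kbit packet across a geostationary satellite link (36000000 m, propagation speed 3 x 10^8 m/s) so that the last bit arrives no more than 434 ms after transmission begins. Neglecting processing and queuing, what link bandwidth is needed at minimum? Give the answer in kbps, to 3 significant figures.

Propagation delay = 36000000 / 300000000 = 120 ms.
Transmission budget = 434 − 120 = 314 ms.
R ≥ L / t_tx = 6500 bits / 0.314 s = 20.7 kbps.

20.7 kbps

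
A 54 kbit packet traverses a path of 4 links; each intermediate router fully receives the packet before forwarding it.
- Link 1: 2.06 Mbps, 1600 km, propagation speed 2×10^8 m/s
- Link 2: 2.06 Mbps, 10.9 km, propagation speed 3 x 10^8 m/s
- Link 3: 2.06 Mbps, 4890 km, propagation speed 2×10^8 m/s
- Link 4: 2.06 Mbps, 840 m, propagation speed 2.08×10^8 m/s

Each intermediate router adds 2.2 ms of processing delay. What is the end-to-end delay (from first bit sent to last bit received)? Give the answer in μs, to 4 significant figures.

L = 54000 bits.
Transmission delay per hop = L/R = 54000/2060000 = 26213.6 μs; 4 hops → 104854 μs.
Propagation delays (d/s per hop): 8000, 36.3333, 24450, 4.03846 μs; sum = 32490.4 μs.
Processing at 3 router(s): 3 × 2.2 ms = 6600 μs.
End-to-end = 143900 μs.

143900 μs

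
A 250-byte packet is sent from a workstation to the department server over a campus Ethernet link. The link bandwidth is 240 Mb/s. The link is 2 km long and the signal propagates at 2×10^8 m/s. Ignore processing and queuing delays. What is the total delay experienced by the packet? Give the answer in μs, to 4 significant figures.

L = 250 × 8 = 2000 bits.
Transmission delay = L/R = 2000 / 240000000 = 8.33333 μs.
Propagation delay = d/s = 2000 m / 200000000 m/s = 10 μs.
Total = 18.33 μs.

18.33 μs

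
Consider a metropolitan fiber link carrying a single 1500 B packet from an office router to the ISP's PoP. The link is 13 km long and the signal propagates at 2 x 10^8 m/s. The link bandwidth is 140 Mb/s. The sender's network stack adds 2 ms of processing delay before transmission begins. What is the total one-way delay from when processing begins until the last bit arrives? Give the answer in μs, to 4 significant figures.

2151 μs

L = 1500 × 8 = 12000 bits.
Transmission delay = L/R = 12000 / 140000000 = 85.7143 μs.
Propagation delay = d/s = 13000 m / 200000000 m/s = 65 μs.
Plus processing delay 2 ms = 2000 μs.
Total = 2151 μs.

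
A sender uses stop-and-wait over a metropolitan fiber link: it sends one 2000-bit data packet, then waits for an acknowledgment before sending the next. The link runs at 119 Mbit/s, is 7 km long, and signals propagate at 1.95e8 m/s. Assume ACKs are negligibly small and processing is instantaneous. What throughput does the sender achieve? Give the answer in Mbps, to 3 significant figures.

t_tx = L/R = 2000/119000000 = 1.68067e-05 s.
t_prop = 7000/195000000 = 3.58974e-05 s; RTT = 7.17949e-05 s.
Cycle = t_tx + RTT = 8.86016e-05 s.
Throughput = L / cycle = 2000 / 8.86016e-05 = 22.6 Mbps.

22.6 Mbps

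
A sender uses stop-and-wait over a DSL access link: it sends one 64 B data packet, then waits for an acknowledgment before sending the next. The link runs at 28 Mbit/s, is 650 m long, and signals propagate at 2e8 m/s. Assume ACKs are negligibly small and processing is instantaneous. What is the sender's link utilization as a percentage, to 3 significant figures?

t_tx = L/R = 512/28000000 = 1.82857e-05 s.
t_prop = 650/200000000 = 3.25e-06 s; RTT = 6.5e-06 s.
Cycle = t_tx + RTT = 2.47857e-05 s.
Utilization = t_tx / cycle = 1.82857e-05/2.47857e-05 = 73.8 %.

73.8 %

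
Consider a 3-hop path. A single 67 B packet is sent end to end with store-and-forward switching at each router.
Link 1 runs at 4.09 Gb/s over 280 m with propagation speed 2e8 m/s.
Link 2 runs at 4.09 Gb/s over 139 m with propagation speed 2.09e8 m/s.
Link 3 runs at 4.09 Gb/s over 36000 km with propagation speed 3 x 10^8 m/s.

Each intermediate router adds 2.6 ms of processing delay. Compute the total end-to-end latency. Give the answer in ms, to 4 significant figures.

L = 67 × 8 = 536 bits.
Transmission delay per hop = L/R = 536/4090000000 = 0.000131051 ms; 3 hops → 0.000393154 ms.
Propagation delays (d/s per hop): 0.0014, 0.000665072, 120 ms; sum = 120.002 ms.
Processing at 2 router(s): 2 × 2.6 ms = 5.2 ms.
End-to-end = 125.2 ms.

125.2 ms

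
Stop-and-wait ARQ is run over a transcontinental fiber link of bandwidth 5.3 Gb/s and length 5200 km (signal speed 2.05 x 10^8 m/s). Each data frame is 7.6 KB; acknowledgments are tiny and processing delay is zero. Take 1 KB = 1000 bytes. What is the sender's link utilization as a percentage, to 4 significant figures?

t_tx = L/R = 60800/5300000000 = 1.14717e-05 s.
t_prop = 5200000/2.05e+08 = 0.0253659 s; RTT = 0.0507317 s.
Cycle = t_tx + RTT = 0.0507432 s.
Utilization = t_tx / cycle = 1.14717e-05/0.0507432 = 0.02261 %.

0.02261 %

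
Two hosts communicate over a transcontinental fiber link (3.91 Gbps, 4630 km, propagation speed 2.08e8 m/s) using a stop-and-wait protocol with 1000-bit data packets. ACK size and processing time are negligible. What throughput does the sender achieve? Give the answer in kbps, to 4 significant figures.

t_tx = L/R = 1000/3910000000 = 2.55754e-07 s.
t_prop = 4630000/208000000 = 0.0222596 s; RTT = 0.0445192 s.
Cycle = t_tx + RTT = 0.0445195 s.
Throughput = L / cycle = 1000 / 0.0445195 = 22.46 kbps.

22.46 kbps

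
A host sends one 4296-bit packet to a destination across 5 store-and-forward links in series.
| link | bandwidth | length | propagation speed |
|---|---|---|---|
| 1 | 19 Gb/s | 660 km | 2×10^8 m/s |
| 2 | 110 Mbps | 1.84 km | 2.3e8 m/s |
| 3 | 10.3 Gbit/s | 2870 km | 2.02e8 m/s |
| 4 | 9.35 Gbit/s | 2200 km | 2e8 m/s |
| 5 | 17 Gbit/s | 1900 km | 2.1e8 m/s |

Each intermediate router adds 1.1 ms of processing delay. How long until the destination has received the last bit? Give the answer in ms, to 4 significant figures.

42.00 ms

Transmission delays (L/R per hop): 0.000226105, 0.0390545, 0.000417087, 0.000459465, 0.000252706 ms; sum = 0.0404099 ms.
Propagation delays (d/s per hop): 3.3, 0.008, 14.2079, 11, 9.04762 ms; sum = 37.5635 ms.
Processing at 4 router(s): 4 × 1.1 ms = 4.4 ms.
End-to-end = 42.00 ms.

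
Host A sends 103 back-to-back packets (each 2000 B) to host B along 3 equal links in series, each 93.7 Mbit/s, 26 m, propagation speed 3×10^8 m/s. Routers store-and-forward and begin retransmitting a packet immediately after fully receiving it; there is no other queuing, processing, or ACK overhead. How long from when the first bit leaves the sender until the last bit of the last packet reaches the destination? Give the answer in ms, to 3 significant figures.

17.9 ms

Per-hop transmission t_tx = L/R = 16000/93700000 = 0.170758 ms.
Per-hop propagation t_prop = 26/300000000 = 8.66667e-05 ms.
Pipeline fill: first packet needs 3·t_tx to clear all hops; remaining 102 packets each add one t_tx.
Total = (3+103-1)·t_tx + 3·t_prop = 105·0.170758 + 3·8.66667e-05 = 17.9 ms.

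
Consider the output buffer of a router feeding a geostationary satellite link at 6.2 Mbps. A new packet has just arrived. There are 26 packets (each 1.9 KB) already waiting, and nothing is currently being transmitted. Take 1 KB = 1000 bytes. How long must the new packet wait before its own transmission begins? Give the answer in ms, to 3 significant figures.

63.7 ms

Each queued packet: L/R = 15200/6200000 = 2.45161 ms.
26 queued → 63.7419 ms.
Queuing delay = 63.7 ms.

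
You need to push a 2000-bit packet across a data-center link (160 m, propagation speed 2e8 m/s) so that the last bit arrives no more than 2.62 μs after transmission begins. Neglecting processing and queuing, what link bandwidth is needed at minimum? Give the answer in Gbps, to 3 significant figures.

1.10 Gbps

Propagation delay = 160 / 200000000 = 0.8 μs.
Transmission budget = 2.62 − 0.8 = 1.82 μs.
R ≥ L / t_tx = 2000 bits / 1.82e-06 s = 1.10 Gbps.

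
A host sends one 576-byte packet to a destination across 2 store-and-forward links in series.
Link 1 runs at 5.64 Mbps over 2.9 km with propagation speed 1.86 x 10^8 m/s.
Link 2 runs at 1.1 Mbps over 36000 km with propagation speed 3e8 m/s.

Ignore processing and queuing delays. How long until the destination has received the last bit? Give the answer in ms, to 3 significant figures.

L = 576 × 8 = 4608 bits.
Transmission delays (L/R per hop): 0.817021, 4.18909 ms; sum = 5.00611 ms.
Propagation delays (d/s per hop): 0.0155914, 120 ms; sum = 120.016 ms.
End-to-end = 125 ms.

125 ms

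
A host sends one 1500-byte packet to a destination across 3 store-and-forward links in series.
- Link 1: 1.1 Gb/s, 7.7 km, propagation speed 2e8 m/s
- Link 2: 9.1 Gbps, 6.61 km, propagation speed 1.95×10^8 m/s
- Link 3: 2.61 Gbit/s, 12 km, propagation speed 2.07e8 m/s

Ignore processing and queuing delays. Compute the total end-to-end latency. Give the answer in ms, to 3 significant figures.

0.147 ms

L = 1500 × 8 = 12000 bits.
Transmission delays (L/R per hop): 0.0109091, 0.00131868, 0.0045977 ms; sum = 0.0168255 ms.
Propagation delays (d/s per hop): 0.0385, 0.0338974, 0.057971 ms; sum = 0.130368 ms.
End-to-end = 0.147 ms.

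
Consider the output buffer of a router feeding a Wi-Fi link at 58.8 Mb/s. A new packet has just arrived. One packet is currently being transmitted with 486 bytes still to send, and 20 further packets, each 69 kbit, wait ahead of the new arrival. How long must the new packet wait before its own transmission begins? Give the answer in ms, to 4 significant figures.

23.54 ms

Each queued packet: L/R = 69000/58800000 = 1.17347 ms.
20 queued → 23.4694 ms.
Plus remaining 3888 bits of current packet: 0.0661224 ms.
Queuing delay = 23.54 ms.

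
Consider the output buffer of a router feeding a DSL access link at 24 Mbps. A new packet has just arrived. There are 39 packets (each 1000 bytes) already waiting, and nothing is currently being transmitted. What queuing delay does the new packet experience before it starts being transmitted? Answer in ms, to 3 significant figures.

13.0 ms

Each queued packet: L/R = 8000/24000000 = 0.333333 ms.
39 queued → 13 ms.
Queuing delay = 13.0 ms.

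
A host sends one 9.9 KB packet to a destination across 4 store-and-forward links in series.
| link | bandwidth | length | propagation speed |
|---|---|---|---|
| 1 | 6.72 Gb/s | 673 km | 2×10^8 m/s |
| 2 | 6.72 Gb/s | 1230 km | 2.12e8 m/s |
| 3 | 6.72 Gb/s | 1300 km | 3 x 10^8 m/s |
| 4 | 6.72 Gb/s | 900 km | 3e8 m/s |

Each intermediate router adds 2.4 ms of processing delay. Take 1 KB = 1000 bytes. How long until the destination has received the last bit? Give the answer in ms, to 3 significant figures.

L = 79200 bits.
Transmission delay per hop = L/R = 79200/6720000000 = 0.0117857 ms; 4 hops → 0.0471429 ms.
Propagation delays (d/s per hop): 3.365, 5.80189, 4.33333, 3 ms; sum = 16.5002 ms.
Processing at 3 router(s): 3 × 2.4 ms = 7.2 ms.
End-to-end = 23.7 ms.

23.7 ms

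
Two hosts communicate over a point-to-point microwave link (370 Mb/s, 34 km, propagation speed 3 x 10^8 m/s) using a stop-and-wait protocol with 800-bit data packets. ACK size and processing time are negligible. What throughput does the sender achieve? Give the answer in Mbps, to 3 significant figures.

3.50 Mbps

t_tx = L/R = 800/370000000 = 2.16216e-06 s.
t_prop = 34000/300000000 = 0.000113333 s; RTT = 0.000226667 s.
Cycle = t_tx + RTT = 0.000228829 s.
Throughput = L / cycle = 800 / 0.000228829 = 3.50 Mbps.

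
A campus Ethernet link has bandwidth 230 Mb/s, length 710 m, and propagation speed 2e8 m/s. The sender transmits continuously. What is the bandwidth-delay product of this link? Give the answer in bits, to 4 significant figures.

816.5 bits

Propagation delay = 710 / 200000000 = 3.55e-06 s.
BDP = R × t_prop = 230000000 × 3.55e-06 = 816.5 bits.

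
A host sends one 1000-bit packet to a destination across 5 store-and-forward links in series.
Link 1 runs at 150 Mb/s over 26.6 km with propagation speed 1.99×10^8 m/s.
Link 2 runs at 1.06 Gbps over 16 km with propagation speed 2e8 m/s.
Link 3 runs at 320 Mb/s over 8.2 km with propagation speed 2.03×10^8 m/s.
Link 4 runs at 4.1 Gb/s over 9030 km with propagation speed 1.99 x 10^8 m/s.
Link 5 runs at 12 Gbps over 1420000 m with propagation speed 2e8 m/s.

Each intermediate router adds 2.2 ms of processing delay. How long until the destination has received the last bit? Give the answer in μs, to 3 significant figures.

61500 μs

Transmission delays (L/R per hop): 6.66667, 0.943396, 3.125, 0.243902, 0.0833333 μs; sum = 11.0623 μs.
Propagation delays (d/s per hop): 133.668, 80, 40.3941, 45376.9, 7100 μs; sum = 52730.9 μs.
Processing at 4 router(s): 4 × 2.2 ms = 8800 μs.
End-to-end = 61500 μs.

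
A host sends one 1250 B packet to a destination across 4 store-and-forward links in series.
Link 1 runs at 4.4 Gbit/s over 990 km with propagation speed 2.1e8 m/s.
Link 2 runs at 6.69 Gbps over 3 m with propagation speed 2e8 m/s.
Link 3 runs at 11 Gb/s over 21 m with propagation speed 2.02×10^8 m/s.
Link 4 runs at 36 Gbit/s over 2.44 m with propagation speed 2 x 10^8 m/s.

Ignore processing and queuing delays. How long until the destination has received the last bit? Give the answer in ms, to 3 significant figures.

4.72 ms

L = 1250 × 8 = 10000 bits.
Transmission delays (L/R per hop): 0.00227273, 0.00149477, 0.000909091, 0.000277778 ms; sum = 0.00495436 ms.
Propagation delays (d/s per hop): 4.71429, 1.5e-05, 0.00010396, 1.22e-05 ms; sum = 4.71442 ms.
End-to-end = 4.72 ms.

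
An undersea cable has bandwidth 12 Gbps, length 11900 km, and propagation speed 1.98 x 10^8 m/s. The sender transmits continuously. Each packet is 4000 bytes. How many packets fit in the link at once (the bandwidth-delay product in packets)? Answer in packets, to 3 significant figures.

Propagation delay = 11900000 / 198000000 = 0.060101 s.
BDP = R × t_prop = 12000000000 × 0.060101 = 721212000 bits.
In packets of 32000 bits: 22500 packets.

22500 packets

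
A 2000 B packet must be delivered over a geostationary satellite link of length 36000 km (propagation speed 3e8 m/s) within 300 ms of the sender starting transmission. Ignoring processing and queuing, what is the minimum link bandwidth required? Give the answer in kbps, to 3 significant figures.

88.9 kbps

L = 16000 bits.
Propagation delay = 36000000 / 300000000 = 120 ms.
Transmission budget = 300 − 120 = 180 ms.
R ≥ L / t_tx = 16000 bits / 0.18 s = 88.9 kbps.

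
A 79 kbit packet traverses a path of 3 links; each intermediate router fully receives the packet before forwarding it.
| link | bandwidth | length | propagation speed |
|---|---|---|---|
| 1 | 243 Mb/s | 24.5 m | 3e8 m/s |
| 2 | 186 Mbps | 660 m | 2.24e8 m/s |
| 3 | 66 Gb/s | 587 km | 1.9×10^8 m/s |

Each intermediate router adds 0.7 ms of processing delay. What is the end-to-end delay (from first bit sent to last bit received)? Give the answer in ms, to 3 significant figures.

5.24 ms

L = 79000 bits.
Transmission delays (L/R per hop): 0.325103, 0.424731, 0.00119697 ms; sum = 0.751031 ms.
Propagation delays (d/s per hop): 8.16667e-05, 0.00294643, 3.08947 ms; sum = 3.0925 ms.
Processing at 2 router(s): 2 × 0.7 ms = 1.4 ms.
End-to-end = 5.24 ms.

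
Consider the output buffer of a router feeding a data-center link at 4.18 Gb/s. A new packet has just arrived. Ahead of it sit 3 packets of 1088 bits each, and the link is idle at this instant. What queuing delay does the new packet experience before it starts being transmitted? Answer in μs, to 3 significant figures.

0.781 μs

Each queued packet: L/R = 1088/4.18e+09 = 0.260287 μs.
3 queued → 0.780861 μs.
Queuing delay = 0.781 μs.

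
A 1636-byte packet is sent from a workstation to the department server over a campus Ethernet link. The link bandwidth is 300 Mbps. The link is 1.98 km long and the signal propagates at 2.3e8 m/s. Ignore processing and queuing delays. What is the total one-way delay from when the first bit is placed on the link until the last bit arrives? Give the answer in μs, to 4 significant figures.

52.24 μs

L = 1636 × 8 = 13088 bits.
Transmission delay = L/R = 13088 / 300000000 = 43.6267 μs.
Propagation delay = d/s = 1980 m / 2.3e+08 m/s = 8.6087 μs.
Total = 52.24 μs.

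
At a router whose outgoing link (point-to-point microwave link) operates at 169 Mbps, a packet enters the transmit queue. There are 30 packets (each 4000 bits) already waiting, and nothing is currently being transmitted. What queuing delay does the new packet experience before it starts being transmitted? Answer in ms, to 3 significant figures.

0.710 ms

Each queued packet: L/R = 4000/169000000 = 0.0236686 ms.
30 queued → 0.710059 ms.
Queuing delay = 0.710 ms.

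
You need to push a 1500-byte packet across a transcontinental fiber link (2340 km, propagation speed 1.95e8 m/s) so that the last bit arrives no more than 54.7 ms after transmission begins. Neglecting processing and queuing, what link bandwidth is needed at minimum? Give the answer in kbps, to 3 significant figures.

L = 12000 bits.
Propagation delay = 2340000 / 195000000 = 12 ms.
Transmission budget = 54.7 − 12 = 42.7 ms.
R ≥ L / t_tx = 12000 bits / 0.0427 s = 281 kbps.

281 kbps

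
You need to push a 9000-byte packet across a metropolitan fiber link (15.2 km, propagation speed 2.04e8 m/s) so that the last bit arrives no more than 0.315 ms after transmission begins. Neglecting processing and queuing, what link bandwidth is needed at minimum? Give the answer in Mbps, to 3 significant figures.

L = 72000 bits.
Propagation delay = 15200 / 204000000 = 0.0745098 ms.
Transmission budget = 0.315 − 0.0745098 = 0.24049 ms.
R ≥ L / t_tx = 72000 bits / 0.00024049 s = 299 Mbps.

299 Mbps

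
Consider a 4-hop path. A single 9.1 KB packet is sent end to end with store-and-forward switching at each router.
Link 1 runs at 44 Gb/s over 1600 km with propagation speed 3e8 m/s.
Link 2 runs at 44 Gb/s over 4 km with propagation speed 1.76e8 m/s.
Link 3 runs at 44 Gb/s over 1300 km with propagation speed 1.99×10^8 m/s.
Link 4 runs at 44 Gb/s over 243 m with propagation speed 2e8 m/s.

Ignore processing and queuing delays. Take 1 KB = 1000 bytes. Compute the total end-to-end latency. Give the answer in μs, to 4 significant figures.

L = 72800 bits.
Transmission delay per hop = L/R = 72800/44000000000 = 1.65455 μs; 4 hops → 6.61818 μs.
Propagation delays (d/s per hop): 5333.33, 22.7273, 6532.66, 1.215 μs; sum = 11889.9 μs.
End-to-end = 11900 μs.

11900 μs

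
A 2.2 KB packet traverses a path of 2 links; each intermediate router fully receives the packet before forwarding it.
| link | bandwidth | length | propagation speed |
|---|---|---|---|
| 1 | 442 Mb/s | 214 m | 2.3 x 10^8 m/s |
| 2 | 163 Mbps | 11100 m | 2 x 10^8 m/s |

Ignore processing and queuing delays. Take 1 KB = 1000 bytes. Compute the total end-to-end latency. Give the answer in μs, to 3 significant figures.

204 μs

L = 17600 bits.
Transmission delays (L/R per hop): 39.819, 107.975 μs; sum = 147.794 μs.
Propagation delays (d/s per hop): 0.930435, 55.5 μs; sum = 56.4304 μs.
End-to-end = 204 μs.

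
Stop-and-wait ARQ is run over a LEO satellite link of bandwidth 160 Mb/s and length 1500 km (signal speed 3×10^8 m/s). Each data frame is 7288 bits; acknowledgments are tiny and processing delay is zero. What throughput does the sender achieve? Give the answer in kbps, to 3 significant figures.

725 kbps

t_tx = L/R = 7288/160000000 = 4.555e-05 s.
t_prop = 1500000/300000000 = 0.005 s; RTT = 0.01 s.
Cycle = t_tx + RTT = 0.0100456 s.
Throughput = L / cycle = 7288 / 0.0100456 = 725 kbps.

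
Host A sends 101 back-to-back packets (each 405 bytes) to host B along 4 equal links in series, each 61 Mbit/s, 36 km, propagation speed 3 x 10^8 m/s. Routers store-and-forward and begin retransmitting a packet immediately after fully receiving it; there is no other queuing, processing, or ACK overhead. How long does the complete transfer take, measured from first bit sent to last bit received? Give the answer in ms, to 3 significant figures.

6.00 ms

Per-hop transmission t_tx = L/R = 3240/61000000 = 0.0531148 ms.
Per-hop propagation t_prop = 36000/300000000 = 0.12 ms.
Pipeline fill: first packet needs 4·t_tx to clear all hops; remaining 100 packets each add one t_tx.
Total = (4+101-1)·t_tx + 4·t_prop = 104·0.0531148 + 4·0.12 = 6.00 ms.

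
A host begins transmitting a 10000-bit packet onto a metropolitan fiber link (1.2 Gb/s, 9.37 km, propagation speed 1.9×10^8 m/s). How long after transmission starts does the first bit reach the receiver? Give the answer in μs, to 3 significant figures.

First bit experiences only propagation delay: d/s = 9370/190000000 = 49.3 μs.

49.3 μs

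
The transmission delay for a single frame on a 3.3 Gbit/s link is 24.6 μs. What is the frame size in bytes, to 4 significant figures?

L = R × t_tx = 3300000000 b/s × 2.46e-05 s = 81180 bits.
In bytes: 81180 / 8 = 10150 bytes.

10150 bytes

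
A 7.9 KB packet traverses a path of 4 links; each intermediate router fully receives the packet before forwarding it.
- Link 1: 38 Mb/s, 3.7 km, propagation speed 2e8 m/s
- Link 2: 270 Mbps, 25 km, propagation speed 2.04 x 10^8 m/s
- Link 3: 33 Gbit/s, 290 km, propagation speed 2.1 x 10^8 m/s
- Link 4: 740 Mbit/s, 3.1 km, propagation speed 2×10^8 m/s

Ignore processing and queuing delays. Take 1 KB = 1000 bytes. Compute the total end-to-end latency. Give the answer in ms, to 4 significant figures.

L = 63200 bits.
Transmission delays (L/R per hop): 1.66316, 0.234074, 0.00191515, 0.0854054 ms; sum = 1.98455 ms.
Propagation delays (d/s per hop): 0.0185, 0.122549, 1.38095, 0.0155 ms; sum = 1.5375 ms.
End-to-end = 3.522 ms.

3.522 ms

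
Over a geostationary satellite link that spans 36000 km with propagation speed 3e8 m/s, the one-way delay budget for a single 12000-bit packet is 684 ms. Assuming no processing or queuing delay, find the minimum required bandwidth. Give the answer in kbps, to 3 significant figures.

21.3 kbps

Propagation delay = 36000000 / 300000000 = 120 ms.
Transmission budget = 684 − 120 = 564 ms.
R ≥ L / t_tx = 12000 bits / 0.564 s = 21.3 kbps.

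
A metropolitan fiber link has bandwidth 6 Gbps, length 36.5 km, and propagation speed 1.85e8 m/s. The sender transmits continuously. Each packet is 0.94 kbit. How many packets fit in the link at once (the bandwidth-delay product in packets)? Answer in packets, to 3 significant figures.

Propagation delay = 36500 / 185000000 = 0.000197297 s.
BDP = R × t_prop = 6000000000 × 0.000197297 = 1183780 bits.
In packets of 940 bits: 1260 packets.

1260 packets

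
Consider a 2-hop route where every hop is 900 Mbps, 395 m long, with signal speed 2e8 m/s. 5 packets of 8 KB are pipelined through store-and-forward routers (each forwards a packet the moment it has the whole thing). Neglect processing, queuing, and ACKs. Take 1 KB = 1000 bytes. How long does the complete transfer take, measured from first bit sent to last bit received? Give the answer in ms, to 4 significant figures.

0.4306 ms

Per-hop transmission t_tx = L/R = 64000/900000000 = 0.0711111 ms.
Per-hop propagation t_prop = 395/200000000 = 0.001975 ms.
Pipeline fill: first packet needs 2·t_tx to clear all hops; remaining 4 packets each add one t_tx.
Total = (2+5-1)·t_tx + 2·t_prop = 6·0.0711111 + 2·0.001975 = 0.4306 ms.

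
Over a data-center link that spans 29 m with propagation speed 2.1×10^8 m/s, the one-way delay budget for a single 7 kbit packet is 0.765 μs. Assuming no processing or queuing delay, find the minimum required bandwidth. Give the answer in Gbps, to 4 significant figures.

Propagation delay = 29 / 210000000 = 0.138095 μs.
Transmission budget = 0.765 − 0.138095 = 0.626905 μs.
R ≥ L / t_tx = 7000 bits / 6.26905e-07 s = 11.17 Gbps.

11.17 Gbps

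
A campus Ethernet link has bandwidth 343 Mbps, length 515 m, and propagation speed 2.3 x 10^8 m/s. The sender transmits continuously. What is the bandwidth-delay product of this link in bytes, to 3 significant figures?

96.0 bytes

Propagation delay = 515 / 2.3e+08 = 2.23913e-06 s.
BDP = R × t_prop = 343000000 × 2.23913e-06 = 768.022 bits.
In bytes: 768.022/8 = 96.0 bytes.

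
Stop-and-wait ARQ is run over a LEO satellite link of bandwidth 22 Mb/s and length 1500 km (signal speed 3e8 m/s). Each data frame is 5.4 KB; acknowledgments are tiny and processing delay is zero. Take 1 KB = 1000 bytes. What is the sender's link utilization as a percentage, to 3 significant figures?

t_tx = L/R = 43200/22000000 = 0.00196364 s.
t_prop = 1500000/300000000 = 0.005 s; RTT = 0.01 s.
Cycle = t_tx + RTT = 0.0119636 s.
Utilization = t_tx / cycle = 0.00196364/0.0119636 = 16.4 %.

16.4 %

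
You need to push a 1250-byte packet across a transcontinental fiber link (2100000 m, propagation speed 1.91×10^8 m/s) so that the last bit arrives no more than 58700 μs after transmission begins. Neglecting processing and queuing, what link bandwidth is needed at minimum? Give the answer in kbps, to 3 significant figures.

L = 10000 bits.
Propagation delay = 2100000 / 191000000 = 10994.8 μs.
Transmission budget = 58700 − 10994.8 = 47705.2 μs.
R ≥ L / t_tx = 10000 bits / 0.0477052 s = 210 kbps.

210 kbps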